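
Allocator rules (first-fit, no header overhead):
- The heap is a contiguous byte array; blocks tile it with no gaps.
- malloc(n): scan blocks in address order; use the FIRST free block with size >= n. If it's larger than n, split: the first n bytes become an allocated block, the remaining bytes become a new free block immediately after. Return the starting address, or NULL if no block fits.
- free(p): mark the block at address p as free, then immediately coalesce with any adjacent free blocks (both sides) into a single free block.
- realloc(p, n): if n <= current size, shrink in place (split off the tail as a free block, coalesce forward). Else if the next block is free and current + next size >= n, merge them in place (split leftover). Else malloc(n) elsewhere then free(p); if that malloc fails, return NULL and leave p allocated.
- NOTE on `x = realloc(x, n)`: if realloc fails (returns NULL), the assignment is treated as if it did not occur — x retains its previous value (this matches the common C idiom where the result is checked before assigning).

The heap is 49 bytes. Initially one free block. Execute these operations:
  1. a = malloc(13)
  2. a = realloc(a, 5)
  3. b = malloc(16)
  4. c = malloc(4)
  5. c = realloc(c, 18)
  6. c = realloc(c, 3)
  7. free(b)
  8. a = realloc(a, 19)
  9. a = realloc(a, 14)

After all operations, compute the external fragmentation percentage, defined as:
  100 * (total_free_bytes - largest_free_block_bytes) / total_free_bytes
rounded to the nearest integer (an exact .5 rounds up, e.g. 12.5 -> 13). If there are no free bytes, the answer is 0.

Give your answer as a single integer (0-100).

Op 1: a = malloc(13) -> a = 0; heap: [0-12 ALLOC][13-48 FREE]
Op 2: a = realloc(a, 5) -> a = 0; heap: [0-4 ALLOC][5-48 FREE]
Op 3: b = malloc(16) -> b = 5; heap: [0-4 ALLOC][5-20 ALLOC][21-48 FREE]
Op 4: c = malloc(4) -> c = 21; heap: [0-4 ALLOC][5-20 ALLOC][21-24 ALLOC][25-48 FREE]
Op 5: c = realloc(c, 18) -> c = 21; heap: [0-4 ALLOC][5-20 ALLOC][21-38 ALLOC][39-48 FREE]
Op 6: c = realloc(c, 3) -> c = 21; heap: [0-4 ALLOC][5-20 ALLOC][21-23 ALLOC][24-48 FREE]
Op 7: free(b) -> (freed b); heap: [0-4 ALLOC][5-20 FREE][21-23 ALLOC][24-48 FREE]
Op 8: a = realloc(a, 19) -> a = 0; heap: [0-18 ALLOC][19-20 FREE][21-23 ALLOC][24-48 FREE]
Op 9: a = realloc(a, 14) -> a = 0; heap: [0-13 ALLOC][14-20 FREE][21-23 ALLOC][24-48 FREE]
Free blocks: [7 25] total_free=32 largest=25 -> 100*(32-25)/32 = 700/32 = 21.875 -> rounds to 22

Answer: 22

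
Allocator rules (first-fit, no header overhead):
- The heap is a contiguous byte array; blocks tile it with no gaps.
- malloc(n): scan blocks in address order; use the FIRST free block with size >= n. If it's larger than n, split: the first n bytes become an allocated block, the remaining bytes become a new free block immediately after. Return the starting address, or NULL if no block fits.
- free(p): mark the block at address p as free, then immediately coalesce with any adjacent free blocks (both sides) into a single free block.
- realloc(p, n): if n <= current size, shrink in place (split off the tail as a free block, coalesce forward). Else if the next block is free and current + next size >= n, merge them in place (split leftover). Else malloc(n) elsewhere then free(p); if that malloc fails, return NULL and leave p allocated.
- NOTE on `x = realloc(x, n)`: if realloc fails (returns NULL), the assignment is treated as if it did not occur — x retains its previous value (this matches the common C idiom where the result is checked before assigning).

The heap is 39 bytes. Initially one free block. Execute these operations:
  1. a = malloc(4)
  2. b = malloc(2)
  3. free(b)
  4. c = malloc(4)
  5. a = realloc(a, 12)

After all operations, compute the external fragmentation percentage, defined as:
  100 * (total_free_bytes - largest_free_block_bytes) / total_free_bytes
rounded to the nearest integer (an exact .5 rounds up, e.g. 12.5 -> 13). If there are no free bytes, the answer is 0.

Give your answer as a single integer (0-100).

Op 1: a = malloc(4) -> a = 0; heap: [0-3 ALLOC][4-38 FREE]
Op 2: b = malloc(2) -> b = 4; heap: [0-3 ALLOC][4-5 ALLOC][6-38 FREE]
Op 3: free(b) -> (freed b); heap: [0-3 ALLOC][4-38 FREE]
Op 4: c = malloc(4) -> c = 4; heap: [0-3 ALLOC][4-7 ALLOC][8-38 FREE]
Op 5: a = realloc(a, 12) -> a = 8; heap: [0-3 FREE][4-7 ALLOC][8-19 ALLOC][20-38 FREE]
Free blocks: [4 19] total_free=23 largest=19 -> 100*(23-19)/23 = 400/23 ≈ 17.391 -> rounds to 17

Answer: 17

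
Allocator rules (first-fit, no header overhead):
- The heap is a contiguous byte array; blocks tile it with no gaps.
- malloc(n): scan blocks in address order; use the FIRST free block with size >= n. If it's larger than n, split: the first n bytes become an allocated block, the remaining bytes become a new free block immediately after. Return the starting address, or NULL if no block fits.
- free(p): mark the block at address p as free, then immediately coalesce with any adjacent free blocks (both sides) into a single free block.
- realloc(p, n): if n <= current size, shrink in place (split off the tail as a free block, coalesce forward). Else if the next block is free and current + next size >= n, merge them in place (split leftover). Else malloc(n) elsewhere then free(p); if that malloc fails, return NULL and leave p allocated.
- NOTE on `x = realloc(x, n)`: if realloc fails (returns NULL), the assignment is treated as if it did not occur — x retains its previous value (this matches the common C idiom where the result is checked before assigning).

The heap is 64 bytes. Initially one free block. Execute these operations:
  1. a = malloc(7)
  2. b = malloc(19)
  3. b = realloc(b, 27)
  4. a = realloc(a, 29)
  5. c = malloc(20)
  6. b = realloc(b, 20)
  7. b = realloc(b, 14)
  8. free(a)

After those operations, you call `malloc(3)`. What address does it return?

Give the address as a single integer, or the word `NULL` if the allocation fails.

Answer: 0

Derivation:
Op 1: a = malloc(7) -> a = 0; heap: [0-6 ALLOC][7-63 FREE]
Op 2: b = malloc(19) -> b = 7; heap: [0-6 ALLOC][7-25 ALLOC][26-63 FREE]
Op 3: b = realloc(b, 27) -> b = 7; heap: [0-6 ALLOC][7-33 ALLOC][34-63 FREE]
Op 4: a = realloc(a, 29) -> a = 34; heap: [0-6 FREE][7-33 ALLOC][34-62 ALLOC][63-63 FREE]
Op 5: c = malloc(20) -> c = NULL; heap: [0-6 FREE][7-33 ALLOC][34-62 ALLOC][63-63 FREE]
Op 6: b = realloc(b, 20) -> b = 7; heap: [0-6 FREE][7-26 ALLOC][27-33 FREE][34-62 ALLOC][63-63 FREE]
Op 7: b = realloc(b, 14) -> b = 7; heap: [0-6 FREE][7-20 ALLOC][21-33 FREE][34-62 ALLOC][63-63 FREE]
Op 8: free(a) -> (freed a); heap: [0-6 FREE][7-20 ALLOC][21-63 FREE]
malloc(3): first-fit scan over [0-6 FREE][7-20 ALLOC][21-63 FREE] -> 0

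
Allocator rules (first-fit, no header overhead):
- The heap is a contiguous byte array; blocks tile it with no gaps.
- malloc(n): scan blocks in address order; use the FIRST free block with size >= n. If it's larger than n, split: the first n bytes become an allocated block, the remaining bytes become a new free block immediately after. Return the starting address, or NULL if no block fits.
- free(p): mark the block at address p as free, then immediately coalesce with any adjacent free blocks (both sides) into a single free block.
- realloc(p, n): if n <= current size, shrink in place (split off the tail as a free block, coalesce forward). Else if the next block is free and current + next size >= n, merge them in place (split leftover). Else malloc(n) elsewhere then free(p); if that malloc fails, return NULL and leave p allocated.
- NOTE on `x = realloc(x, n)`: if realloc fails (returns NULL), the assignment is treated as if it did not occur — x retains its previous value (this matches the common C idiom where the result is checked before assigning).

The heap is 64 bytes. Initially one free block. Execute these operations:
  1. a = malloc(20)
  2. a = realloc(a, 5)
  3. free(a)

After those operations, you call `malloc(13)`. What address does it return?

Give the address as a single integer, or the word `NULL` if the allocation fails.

Op 1: a = malloc(20) -> a = 0; heap: [0-19 ALLOC][20-63 FREE]
Op 2: a = realloc(a, 5) -> a = 0; heap: [0-4 ALLOC][5-63 FREE]
Op 3: free(a) -> (freed a); heap: [0-63 FREE]
malloc(13): first-fit scan over [0-63 FREE] -> 0

Answer: 0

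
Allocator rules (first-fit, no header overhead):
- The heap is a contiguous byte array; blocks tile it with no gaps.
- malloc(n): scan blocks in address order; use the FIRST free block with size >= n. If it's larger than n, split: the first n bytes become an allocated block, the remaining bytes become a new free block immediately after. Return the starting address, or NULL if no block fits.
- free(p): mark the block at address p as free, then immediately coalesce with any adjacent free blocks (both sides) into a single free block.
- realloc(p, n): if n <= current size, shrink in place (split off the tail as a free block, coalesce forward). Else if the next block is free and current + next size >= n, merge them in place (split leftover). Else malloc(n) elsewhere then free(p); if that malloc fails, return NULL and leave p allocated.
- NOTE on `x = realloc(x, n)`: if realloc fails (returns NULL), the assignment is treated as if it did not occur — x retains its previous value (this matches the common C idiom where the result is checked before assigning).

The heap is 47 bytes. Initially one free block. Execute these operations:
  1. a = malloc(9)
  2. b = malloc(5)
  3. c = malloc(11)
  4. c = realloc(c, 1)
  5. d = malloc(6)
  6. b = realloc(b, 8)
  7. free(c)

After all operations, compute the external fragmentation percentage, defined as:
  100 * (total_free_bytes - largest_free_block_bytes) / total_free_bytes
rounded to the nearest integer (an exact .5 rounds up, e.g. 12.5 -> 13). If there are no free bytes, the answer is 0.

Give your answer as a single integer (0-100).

Op 1: a = malloc(9) -> a = 0; heap: [0-8 ALLOC][9-46 FREE]
Op 2: b = malloc(5) -> b = 9; heap: [0-8 ALLOC][9-13 ALLOC][14-46 FREE]
Op 3: c = malloc(11) -> c = 14; heap: [0-8 ALLOC][9-13 ALLOC][14-24 ALLOC][25-46 FREE]
Op 4: c = realloc(c, 1) -> c = 14; heap: [0-8 ALLOC][9-13 ALLOC][14-14 ALLOC][15-46 FREE]
Op 5: d = malloc(6) -> d = 15; heap: [0-8 ALLOC][9-13 ALLOC][14-14 ALLOC][15-20 ALLOC][21-46 FREE]
Op 6: b = realloc(b, 8) -> b = 21; heap: [0-8 ALLOC][9-13 FREE][14-14 ALLOC][15-20 ALLOC][21-28 ALLOC][29-46 FREE]
Op 7: free(c) -> (freed c); heap: [0-8 ALLOC][9-14 FREE][15-20 ALLOC][21-28 ALLOC][29-46 FREE]
Free blocks: [6 18] total_free=24 largest=18 -> 100*(24-18)/24 = 600/24 = 25

Answer: 25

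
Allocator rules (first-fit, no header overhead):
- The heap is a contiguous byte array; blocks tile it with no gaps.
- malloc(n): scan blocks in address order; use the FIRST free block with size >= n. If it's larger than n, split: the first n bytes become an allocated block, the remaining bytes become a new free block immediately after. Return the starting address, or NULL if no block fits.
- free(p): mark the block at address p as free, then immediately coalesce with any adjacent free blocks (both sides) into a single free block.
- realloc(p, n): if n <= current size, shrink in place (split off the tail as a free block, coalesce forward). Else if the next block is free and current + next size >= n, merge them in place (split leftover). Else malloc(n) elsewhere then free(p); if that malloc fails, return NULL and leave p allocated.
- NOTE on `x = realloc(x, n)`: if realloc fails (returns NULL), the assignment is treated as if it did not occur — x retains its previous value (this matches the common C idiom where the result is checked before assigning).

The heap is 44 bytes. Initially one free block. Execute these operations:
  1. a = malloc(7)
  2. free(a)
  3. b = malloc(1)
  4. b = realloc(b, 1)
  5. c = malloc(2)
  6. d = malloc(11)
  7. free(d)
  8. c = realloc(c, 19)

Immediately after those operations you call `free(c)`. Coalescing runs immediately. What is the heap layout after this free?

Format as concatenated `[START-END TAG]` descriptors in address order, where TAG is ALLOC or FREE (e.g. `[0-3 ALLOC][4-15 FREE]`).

Answer: [0-0 ALLOC][1-43 FREE]

Derivation:
Op 1: a = malloc(7) -> a = 0; heap: [0-6 ALLOC][7-43 FREE]
Op 2: free(a) -> (freed a); heap: [0-43 FREE]
Op 3: b = malloc(1) -> b = 0; heap: [0-0 ALLOC][1-43 FREE]
Op 4: b = realloc(b, 1) -> b = 0; heap: [0-0 ALLOC][1-43 FREE]
Op 5: c = malloc(2) -> c = 1; heap: [0-0 ALLOC][1-2 ALLOC][3-43 FREE]
Op 6: d = malloc(11) -> d = 3; heap: [0-0 ALLOC][1-2 ALLOC][3-13 ALLOC][14-43 FREE]
Op 7: free(d) -> (freed d); heap: [0-0 ALLOC][1-2 ALLOC][3-43 FREE]
Op 8: c = realloc(c, 19) -> c = 1; heap: [0-0 ALLOC][1-19 ALLOC][20-43 FREE]
free(c): c = 1 -> block [1-19 ALLOC]; mark free, coalesce with adjacent free neighbors -> [0-0 ALLOC][1-43 FREE]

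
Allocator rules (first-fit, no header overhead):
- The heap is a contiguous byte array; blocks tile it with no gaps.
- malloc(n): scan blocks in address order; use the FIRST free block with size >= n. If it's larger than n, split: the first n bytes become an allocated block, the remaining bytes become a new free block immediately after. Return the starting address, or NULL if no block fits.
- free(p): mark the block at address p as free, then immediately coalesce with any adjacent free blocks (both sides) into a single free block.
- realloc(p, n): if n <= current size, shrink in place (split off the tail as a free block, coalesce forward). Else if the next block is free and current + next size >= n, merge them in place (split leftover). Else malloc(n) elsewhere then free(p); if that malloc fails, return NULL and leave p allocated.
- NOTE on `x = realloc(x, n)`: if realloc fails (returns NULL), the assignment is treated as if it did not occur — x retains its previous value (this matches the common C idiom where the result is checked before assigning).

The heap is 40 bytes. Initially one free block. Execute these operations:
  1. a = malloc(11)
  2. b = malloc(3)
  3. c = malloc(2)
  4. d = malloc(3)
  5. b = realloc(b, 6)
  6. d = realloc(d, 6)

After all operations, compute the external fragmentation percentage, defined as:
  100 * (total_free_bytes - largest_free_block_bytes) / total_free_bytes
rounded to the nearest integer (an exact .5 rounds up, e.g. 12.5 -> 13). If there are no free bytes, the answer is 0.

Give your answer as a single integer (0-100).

Op 1: a = malloc(11) -> a = 0; heap: [0-10 ALLOC][11-39 FREE]
Op 2: b = malloc(3) -> b = 11; heap: [0-10 ALLOC][11-13 ALLOC][14-39 FREE]
Op 3: c = malloc(2) -> c = 14; heap: [0-10 ALLOC][11-13 ALLOC][14-15 ALLOC][16-39 FREE]
Op 4: d = malloc(3) -> d = 16; heap: [0-10 ALLOC][11-13 ALLOC][14-15 ALLOC][16-18 ALLOC][19-39 FREE]
Op 5: b = realloc(b, 6) -> b = 19; heap: [0-10 ALLOC][11-13 FREE][14-15 ALLOC][16-18 ALLOC][19-24 ALLOC][25-39 FREE]
Op 6: d = realloc(d, 6) -> d = 25; heap: [0-10 ALLOC][11-13 FREE][14-15 ALLOC][16-18 FREE][19-24 ALLOC][25-30 ALLOC][31-39 FREE]
Free blocks: [3 3 9] total_free=15 largest=9 -> 100*(15-9)/15 = 600/15 = 40

Answer: 40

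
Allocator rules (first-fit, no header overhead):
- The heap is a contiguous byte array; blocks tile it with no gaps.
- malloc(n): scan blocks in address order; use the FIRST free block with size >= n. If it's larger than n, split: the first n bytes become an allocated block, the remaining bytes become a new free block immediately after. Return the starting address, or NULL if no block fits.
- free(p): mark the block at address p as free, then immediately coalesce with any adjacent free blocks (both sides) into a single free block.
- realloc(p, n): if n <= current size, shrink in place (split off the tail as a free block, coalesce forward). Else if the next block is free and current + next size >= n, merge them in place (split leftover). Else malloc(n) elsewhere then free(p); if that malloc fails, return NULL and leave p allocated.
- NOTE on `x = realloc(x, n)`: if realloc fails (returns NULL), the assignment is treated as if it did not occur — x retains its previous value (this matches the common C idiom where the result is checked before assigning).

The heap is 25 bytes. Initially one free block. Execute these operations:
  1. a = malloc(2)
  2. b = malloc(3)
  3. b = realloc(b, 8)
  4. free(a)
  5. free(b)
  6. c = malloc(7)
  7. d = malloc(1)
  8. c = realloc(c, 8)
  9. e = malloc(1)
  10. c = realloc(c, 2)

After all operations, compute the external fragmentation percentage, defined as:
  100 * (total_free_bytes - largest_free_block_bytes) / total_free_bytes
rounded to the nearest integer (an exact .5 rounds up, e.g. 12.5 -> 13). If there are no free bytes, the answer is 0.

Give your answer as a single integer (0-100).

Answer: 29

Derivation:
Op 1: a = malloc(2) -> a = 0; heap: [0-1 ALLOC][2-24 FREE]
Op 2: b = malloc(3) -> b = 2; heap: [0-1 ALLOC][2-4 ALLOC][5-24 FREE]
Op 3: b = realloc(b, 8) -> b = 2; heap: [0-1 ALLOC][2-9 ALLOC][10-24 FREE]
Op 4: free(a) -> (freed a); heap: [0-1 FREE][2-9 ALLOC][10-24 FREE]
Op 5: free(b) -> (freed b); heap: [0-24 FREE]
Op 6: c = malloc(7) -> c = 0; heap: [0-6 ALLOC][7-24 FREE]
Op 7: d = malloc(1) -> d = 7; heap: [0-6 ALLOC][7-7 ALLOC][8-24 FREE]
Op 8: c = realloc(c, 8) -> c = 8; heap: [0-6 FREE][7-7 ALLOC][8-15 ALLOC][16-24 FREE]
Op 9: e = malloc(1) -> e = 0; heap: [0-0 ALLOC][1-6 FREE][7-7 ALLOC][8-15 ALLOC][16-24 FREE]
Op 10: c = realloc(c, 2) -> c = 8; heap: [0-0 ALLOC][1-6 FREE][7-7 ALLOC][8-9 ALLOC][10-24 FREE]
Free blocks: [6 15] total_free=21 largest=15 -> 100*(21-15)/21 = 600/21 ≈ 28.571 -> rounds to 29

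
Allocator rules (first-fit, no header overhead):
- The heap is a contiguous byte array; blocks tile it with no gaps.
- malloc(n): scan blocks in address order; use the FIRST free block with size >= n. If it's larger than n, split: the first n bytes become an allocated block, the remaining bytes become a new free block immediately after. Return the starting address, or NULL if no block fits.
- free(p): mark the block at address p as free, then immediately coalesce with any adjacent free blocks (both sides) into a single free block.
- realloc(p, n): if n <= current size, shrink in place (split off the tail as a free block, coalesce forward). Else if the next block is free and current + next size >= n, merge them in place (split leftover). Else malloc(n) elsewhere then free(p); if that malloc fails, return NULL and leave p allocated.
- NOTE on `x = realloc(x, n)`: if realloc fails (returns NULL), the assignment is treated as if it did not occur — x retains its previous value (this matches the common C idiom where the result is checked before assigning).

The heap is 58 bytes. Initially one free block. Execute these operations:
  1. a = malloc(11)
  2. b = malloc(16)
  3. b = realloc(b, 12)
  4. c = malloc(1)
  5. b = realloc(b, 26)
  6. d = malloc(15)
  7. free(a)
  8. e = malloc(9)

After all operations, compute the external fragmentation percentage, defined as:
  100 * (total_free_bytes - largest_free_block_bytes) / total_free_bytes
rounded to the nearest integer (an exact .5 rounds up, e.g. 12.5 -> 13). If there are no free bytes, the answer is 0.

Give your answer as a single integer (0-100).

Op 1: a = malloc(11) -> a = 0; heap: [0-10 ALLOC][11-57 FREE]
Op 2: b = malloc(16) -> b = 11; heap: [0-10 ALLOC][11-26 ALLOC][27-57 FREE]
Op 3: b = realloc(b, 12) -> b = 11; heap: [0-10 ALLOC][11-22 ALLOC][23-57 FREE]
Op 4: c = malloc(1) -> c = 23; heap: [0-10 ALLOC][11-22 ALLOC][23-23 ALLOC][24-57 FREE]
Op 5: b = realloc(b, 26) -> b = 24; heap: [0-10 ALLOC][11-22 FREE][23-23 ALLOC][24-49 ALLOC][50-57 FREE]
Op 6: d = malloc(15) -> d = NULL; heap: [0-10 ALLOC][11-22 FREE][23-23 ALLOC][24-49 ALLOC][50-57 FREE]
Op 7: free(a) -> (freed a); heap: [0-22 FREE][23-23 ALLOC][24-49 ALLOC][50-57 FREE]
Op 8: e = malloc(9) -> e = 0; heap: [0-8 ALLOC][9-22 FREE][23-23 ALLOC][24-49 ALLOC][50-57 FREE]
Free blocks: [14 8] total_free=22 largest=14 -> 100*(22-14)/22 = 800/22 ≈ 36.364 -> rounds to 36

Answer: 36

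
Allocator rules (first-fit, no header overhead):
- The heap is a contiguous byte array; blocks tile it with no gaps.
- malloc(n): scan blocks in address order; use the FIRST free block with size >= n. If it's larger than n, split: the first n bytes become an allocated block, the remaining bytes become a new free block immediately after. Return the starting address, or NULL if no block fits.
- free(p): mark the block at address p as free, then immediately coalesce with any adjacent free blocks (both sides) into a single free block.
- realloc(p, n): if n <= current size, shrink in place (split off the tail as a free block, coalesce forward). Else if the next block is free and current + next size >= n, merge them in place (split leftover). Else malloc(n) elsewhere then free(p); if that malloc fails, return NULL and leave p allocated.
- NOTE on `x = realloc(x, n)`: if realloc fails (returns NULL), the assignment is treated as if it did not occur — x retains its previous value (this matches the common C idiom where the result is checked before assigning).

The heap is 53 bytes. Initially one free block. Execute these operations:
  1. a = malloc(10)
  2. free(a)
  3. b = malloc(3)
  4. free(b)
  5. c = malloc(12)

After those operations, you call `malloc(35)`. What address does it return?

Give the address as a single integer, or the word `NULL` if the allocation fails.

Op 1: a = malloc(10) -> a = 0; heap: [0-9 ALLOC][10-52 FREE]
Op 2: free(a) -> (freed a); heap: [0-52 FREE]
Op 3: b = malloc(3) -> b = 0; heap: [0-2 ALLOC][3-52 FREE]
Op 4: free(b) -> (freed b); heap: [0-52 FREE]
Op 5: c = malloc(12) -> c = 0; heap: [0-11 ALLOC][12-52 FREE]
malloc(35): first-fit scan over [0-11 ALLOC][12-52 FREE] -> 12

Answer: 12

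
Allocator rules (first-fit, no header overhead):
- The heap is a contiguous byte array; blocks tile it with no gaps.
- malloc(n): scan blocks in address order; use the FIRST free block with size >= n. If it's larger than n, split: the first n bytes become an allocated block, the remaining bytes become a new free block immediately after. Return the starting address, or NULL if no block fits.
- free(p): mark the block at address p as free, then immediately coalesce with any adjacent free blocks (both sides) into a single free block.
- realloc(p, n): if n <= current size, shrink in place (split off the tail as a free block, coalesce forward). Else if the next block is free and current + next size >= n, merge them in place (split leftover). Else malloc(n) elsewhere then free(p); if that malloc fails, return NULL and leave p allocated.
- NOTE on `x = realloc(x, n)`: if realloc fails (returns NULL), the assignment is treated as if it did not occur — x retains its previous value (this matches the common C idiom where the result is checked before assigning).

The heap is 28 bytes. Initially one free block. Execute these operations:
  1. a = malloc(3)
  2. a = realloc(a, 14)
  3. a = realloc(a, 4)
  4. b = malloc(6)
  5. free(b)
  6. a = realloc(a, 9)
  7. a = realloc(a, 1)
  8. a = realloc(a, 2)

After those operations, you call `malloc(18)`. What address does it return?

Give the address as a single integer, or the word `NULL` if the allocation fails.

Answer: 2

Derivation:
Op 1: a = malloc(3) -> a = 0; heap: [0-2 ALLOC][3-27 FREE]
Op 2: a = realloc(a, 14) -> a = 0; heap: [0-13 ALLOC][14-27 FREE]
Op 3: a = realloc(a, 4) -> a = 0; heap: [0-3 ALLOC][4-27 FREE]
Op 4: b = malloc(6) -> b = 4; heap: [0-3 ALLOC][4-9 ALLOC][10-27 FREE]
Op 5: free(b) -> (freed b); heap: [0-3 ALLOC][4-27 FREE]
Op 6: a = realloc(a, 9) -> a = 0; heap: [0-8 ALLOC][9-27 FREE]
Op 7: a = realloc(a, 1) -> a = 0; heap: [0-0 ALLOC][1-27 FREE]
Op 8: a = realloc(a, 2) -> a = 0; heap: [0-1 ALLOC][2-27 FREE]
malloc(18): first-fit scan over [0-1 ALLOC][2-27 FREE] -> 2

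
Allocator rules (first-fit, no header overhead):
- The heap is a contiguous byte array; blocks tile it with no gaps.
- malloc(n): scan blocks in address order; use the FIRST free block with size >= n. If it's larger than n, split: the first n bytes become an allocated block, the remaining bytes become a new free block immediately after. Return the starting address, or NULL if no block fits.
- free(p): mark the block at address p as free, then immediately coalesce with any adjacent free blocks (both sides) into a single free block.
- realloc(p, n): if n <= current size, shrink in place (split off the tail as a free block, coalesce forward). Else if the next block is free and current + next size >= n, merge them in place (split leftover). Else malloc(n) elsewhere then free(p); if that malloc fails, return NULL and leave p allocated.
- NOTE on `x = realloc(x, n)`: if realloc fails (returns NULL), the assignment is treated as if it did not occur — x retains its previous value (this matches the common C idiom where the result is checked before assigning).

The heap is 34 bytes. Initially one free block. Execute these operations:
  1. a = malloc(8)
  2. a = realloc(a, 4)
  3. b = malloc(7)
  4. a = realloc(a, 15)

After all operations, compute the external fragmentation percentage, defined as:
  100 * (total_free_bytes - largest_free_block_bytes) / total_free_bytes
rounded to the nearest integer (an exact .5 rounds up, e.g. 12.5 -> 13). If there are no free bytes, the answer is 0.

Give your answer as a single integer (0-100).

Op 1: a = malloc(8) -> a = 0; heap: [0-7 ALLOC][8-33 FREE]
Op 2: a = realloc(a, 4) -> a = 0; heap: [0-3 ALLOC][4-33 FREE]
Op 3: b = malloc(7) -> b = 4; heap: [0-3 ALLOC][4-10 ALLOC][11-33 FREE]
Op 4: a = realloc(a, 15) -> a = 11; heap: [0-3 FREE][4-10 ALLOC][11-25 ALLOC][26-33 FREE]
Free blocks: [4 8] total_free=12 largest=8 -> 100*(12-8)/12 = 400/12 ≈ 33.333 -> rounds to 33

Answer: 33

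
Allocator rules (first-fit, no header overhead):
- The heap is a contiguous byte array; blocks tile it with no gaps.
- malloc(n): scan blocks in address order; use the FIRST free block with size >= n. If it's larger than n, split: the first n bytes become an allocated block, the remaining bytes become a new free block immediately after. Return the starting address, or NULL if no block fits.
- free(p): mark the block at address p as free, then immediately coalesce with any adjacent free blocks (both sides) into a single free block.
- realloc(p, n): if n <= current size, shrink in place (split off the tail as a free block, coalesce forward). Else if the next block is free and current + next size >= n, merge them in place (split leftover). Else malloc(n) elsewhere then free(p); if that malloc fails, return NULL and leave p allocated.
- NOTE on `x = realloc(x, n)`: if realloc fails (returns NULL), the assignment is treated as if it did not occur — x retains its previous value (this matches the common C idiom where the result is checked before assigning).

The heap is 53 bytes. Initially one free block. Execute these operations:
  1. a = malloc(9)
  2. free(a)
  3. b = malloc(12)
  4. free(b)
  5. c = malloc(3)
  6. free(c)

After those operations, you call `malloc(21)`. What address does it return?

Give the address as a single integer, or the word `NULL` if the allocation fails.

Answer: 0

Derivation:
Op 1: a = malloc(9) -> a = 0; heap: [0-8 ALLOC][9-52 FREE]
Op 2: free(a) -> (freed a); heap: [0-52 FREE]
Op 3: b = malloc(12) -> b = 0; heap: [0-11 ALLOC][12-52 FREE]
Op 4: free(b) -> (freed b); heap: [0-52 FREE]
Op 5: c = malloc(3) -> c = 0; heap: [0-2 ALLOC][3-52 FREE]
Op 6: free(c) -> (freed c); heap: [0-52 FREE]
malloc(21): first-fit scan over [0-52 FREE] -> 0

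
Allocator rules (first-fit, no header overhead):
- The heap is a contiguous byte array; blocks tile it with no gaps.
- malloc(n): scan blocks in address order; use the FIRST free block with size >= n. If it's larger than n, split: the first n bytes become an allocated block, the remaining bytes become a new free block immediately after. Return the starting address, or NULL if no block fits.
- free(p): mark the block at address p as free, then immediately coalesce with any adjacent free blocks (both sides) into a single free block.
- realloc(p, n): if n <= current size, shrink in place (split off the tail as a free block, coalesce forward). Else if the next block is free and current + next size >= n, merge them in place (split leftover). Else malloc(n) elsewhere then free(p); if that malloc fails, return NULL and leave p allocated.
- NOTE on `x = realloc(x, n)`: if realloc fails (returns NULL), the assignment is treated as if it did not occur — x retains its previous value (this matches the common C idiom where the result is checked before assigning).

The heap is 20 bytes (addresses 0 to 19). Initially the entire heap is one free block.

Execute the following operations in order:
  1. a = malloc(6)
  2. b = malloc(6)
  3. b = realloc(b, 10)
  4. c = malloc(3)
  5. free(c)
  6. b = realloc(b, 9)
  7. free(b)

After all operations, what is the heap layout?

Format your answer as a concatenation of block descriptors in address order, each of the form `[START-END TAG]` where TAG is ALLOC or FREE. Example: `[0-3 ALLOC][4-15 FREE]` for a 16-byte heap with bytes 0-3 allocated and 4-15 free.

Answer: [0-5 ALLOC][6-19 FREE]

Derivation:
Op 1: a = malloc(6) -> a = 0; heap: [0-5 ALLOC][6-19 FREE]
Op 2: b = malloc(6) -> b = 6; heap: [0-5 ALLOC][6-11 ALLOC][12-19 FREE]
Op 3: b = realloc(b, 10) -> b = 6; heap: [0-5 ALLOC][6-15 ALLOC][16-19 FREE]
Op 4: c = malloc(3) -> c = 16; heap: [0-5 ALLOC][6-15 ALLOC][16-18 ALLOC][19-19 FREE]
Op 5: free(c) -> (freed c); heap: [0-5 ALLOC][6-15 ALLOC][16-19 FREE]
Op 6: b = realloc(b, 9) -> b = 6; heap: [0-5 ALLOC][6-14 ALLOC][15-19 FREE]
Op 7: free(b) -> (freed b); heap: [0-5 ALLOC][6-19 FREE]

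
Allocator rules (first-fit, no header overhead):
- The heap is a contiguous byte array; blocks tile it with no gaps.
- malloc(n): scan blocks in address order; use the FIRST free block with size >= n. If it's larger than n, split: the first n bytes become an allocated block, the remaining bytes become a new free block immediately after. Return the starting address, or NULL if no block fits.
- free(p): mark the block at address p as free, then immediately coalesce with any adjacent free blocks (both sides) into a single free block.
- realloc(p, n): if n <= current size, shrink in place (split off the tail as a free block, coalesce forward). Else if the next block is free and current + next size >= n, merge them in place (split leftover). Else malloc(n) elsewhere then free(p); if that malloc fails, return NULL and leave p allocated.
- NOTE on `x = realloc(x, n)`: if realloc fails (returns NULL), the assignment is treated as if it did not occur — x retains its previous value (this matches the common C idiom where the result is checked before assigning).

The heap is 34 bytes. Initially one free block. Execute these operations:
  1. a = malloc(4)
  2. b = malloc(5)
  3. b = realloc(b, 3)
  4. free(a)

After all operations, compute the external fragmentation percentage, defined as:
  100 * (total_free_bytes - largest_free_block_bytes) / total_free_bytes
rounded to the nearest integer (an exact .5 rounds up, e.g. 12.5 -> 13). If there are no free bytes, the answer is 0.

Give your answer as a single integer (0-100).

Answer: 13

Derivation:
Op 1: a = malloc(4) -> a = 0; heap: [0-3 ALLOC][4-33 FREE]
Op 2: b = malloc(5) -> b = 4; heap: [0-3 ALLOC][4-8 ALLOC][9-33 FREE]
Op 3: b = realloc(b, 3) -> b = 4; heap: [0-3 ALLOC][4-6 ALLOC][7-33 FREE]
Op 4: free(a) -> (freed a); heap: [0-3 FREE][4-6 ALLOC][7-33 FREE]
Free blocks: [4 27] total_free=31 largest=27 -> 100*(31-27)/31 = 400/31 ≈ 12.903 -> rounds to 13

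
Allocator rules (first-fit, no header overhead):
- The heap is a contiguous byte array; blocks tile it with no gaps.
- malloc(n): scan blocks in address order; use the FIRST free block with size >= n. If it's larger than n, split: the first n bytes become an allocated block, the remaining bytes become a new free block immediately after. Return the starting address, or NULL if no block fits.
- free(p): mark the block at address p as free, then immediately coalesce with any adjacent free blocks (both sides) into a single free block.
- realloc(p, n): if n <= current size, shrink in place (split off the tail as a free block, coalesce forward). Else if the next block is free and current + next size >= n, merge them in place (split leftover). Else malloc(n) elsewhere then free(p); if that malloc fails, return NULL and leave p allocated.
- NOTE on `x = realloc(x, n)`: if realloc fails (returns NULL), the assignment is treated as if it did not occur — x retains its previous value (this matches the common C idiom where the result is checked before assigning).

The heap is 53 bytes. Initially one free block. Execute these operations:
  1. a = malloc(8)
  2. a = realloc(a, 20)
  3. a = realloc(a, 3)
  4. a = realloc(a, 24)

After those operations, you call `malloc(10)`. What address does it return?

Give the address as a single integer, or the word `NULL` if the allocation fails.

Op 1: a = malloc(8) -> a = 0; heap: [0-7 ALLOC][8-52 FREE]
Op 2: a = realloc(a, 20) -> a = 0; heap: [0-19 ALLOC][20-52 FREE]
Op 3: a = realloc(a, 3) -> a = 0; heap: [0-2 ALLOC][3-52 FREE]
Op 4: a = realloc(a, 24) -> a = 0; heap: [0-23 ALLOC][24-52 FREE]
malloc(10): first-fit scan over [0-23 ALLOC][24-52 FREE] -> 24

Answer: 24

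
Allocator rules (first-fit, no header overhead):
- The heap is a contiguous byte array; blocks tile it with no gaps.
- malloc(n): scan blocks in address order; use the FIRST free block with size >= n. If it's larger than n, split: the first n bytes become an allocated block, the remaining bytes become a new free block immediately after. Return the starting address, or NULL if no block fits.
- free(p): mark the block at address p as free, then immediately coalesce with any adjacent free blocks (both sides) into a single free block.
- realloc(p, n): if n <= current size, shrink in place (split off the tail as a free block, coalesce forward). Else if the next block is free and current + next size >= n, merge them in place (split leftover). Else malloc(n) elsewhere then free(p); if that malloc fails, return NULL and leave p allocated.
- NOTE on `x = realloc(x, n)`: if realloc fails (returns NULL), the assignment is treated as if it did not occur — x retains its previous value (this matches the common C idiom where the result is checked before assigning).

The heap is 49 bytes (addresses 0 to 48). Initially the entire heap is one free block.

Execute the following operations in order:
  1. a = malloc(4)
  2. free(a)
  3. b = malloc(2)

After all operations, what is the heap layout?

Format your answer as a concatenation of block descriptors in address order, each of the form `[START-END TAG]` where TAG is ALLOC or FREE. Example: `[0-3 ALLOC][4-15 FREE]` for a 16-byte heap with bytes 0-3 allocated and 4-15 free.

Op 1: a = malloc(4) -> a = 0; heap: [0-3 ALLOC][4-48 FREE]
Op 2: free(a) -> (freed a); heap: [0-48 FREE]
Op 3: b = malloc(2) -> b = 0; heap: [0-1 ALLOC][2-48 FREE]

Answer: [0-1 ALLOC][2-48 FREE]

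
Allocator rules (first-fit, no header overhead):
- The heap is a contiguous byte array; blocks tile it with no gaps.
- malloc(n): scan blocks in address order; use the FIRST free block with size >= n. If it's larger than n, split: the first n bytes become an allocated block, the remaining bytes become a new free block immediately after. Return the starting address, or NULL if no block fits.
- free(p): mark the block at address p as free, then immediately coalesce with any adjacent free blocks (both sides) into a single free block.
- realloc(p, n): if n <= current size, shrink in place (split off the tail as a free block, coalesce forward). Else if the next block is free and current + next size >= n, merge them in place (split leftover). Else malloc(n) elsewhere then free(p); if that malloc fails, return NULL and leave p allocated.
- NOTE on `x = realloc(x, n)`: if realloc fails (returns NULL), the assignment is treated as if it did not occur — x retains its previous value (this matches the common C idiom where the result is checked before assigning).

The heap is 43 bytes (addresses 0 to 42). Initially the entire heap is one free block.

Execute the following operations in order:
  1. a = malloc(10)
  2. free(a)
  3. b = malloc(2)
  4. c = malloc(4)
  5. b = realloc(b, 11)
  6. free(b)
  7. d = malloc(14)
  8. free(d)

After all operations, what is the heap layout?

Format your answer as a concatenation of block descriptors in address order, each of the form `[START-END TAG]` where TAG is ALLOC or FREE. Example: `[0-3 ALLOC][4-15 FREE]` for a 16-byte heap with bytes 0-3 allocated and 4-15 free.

Op 1: a = malloc(10) -> a = 0; heap: [0-9 ALLOC][10-42 FREE]
Op 2: free(a) -> (freed a); heap: [0-42 FREE]
Op 3: b = malloc(2) -> b = 0; heap: [0-1 ALLOC][2-42 FREE]
Op 4: c = malloc(4) -> c = 2; heap: [0-1 ALLOC][2-5 ALLOC][6-42 FREE]
Op 5: b = realloc(b, 11) -> b = 6; heap: [0-1 FREE][2-5 ALLOC][6-16 ALLOC][17-42 FREE]
Op 6: free(b) -> (freed b); heap: [0-1 FREE][2-5 ALLOC][6-42 FREE]
Op 7: d = malloc(14) -> d = 6; heap: [0-1 FREE][2-5 ALLOC][6-19 ALLOC][20-42 FREE]
Op 8: free(d) -> (freed d); heap: [0-1 FREE][2-5 ALLOC][6-42 FREE]

Answer: [0-1 FREE][2-5 ALLOC][6-42 FREE]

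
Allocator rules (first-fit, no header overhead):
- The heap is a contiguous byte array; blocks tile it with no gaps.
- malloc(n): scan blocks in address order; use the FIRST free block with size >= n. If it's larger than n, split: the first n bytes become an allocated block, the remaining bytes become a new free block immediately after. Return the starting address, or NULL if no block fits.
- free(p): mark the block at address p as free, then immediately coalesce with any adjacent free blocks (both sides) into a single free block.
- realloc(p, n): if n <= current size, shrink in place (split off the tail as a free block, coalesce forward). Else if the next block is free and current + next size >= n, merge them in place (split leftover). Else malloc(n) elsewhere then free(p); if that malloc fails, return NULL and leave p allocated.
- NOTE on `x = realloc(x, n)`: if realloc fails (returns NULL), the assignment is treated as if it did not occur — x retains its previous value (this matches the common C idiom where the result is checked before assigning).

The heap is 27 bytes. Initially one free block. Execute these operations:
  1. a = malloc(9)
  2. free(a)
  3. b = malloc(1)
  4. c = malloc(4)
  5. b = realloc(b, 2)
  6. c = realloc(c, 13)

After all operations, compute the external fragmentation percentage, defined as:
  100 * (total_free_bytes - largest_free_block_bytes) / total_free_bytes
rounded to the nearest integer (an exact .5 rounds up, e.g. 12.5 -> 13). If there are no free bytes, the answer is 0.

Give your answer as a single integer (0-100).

Op 1: a = malloc(9) -> a = 0; heap: [0-8 ALLOC][9-26 FREE]
Op 2: free(a) -> (freed a); heap: [0-26 FREE]
Op 3: b = malloc(1) -> b = 0; heap: [0-0 ALLOC][1-26 FREE]
Op 4: c = malloc(4) -> c = 1; heap: [0-0 ALLOC][1-4 ALLOC][5-26 FREE]
Op 5: b = realloc(b, 2) -> b = 5; heap: [0-0 FREE][1-4 ALLOC][5-6 ALLOC][7-26 FREE]
Op 6: c = realloc(c, 13) -> c = 7; heap: [0-4 FREE][5-6 ALLOC][7-19 ALLOC][20-26 FREE]
Free blocks: [5 7] total_free=12 largest=7 -> 100*(12-7)/12 = 500/12 ≈ 41.667 -> rounds to 42

Answer: 42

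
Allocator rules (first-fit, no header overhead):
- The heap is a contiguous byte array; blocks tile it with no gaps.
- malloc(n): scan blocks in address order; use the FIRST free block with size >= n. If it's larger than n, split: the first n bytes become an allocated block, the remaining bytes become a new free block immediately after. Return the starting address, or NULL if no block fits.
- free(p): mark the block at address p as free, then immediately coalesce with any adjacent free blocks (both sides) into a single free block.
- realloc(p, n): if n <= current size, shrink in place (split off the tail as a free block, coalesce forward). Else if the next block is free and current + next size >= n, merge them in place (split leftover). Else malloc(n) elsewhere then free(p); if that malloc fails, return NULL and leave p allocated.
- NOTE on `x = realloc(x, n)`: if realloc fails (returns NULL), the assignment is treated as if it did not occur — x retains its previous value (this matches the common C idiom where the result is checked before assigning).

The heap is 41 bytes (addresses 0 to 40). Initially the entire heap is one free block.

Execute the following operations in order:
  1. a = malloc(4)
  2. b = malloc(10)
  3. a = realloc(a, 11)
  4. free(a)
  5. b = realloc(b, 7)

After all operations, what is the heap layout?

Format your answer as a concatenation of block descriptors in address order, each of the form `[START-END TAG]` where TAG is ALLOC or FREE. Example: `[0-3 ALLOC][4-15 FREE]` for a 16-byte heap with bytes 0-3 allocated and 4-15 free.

Op 1: a = malloc(4) -> a = 0; heap: [0-3 ALLOC][4-40 FREE]
Op 2: b = malloc(10) -> b = 4; heap: [0-3 ALLOC][4-13 ALLOC][14-40 FREE]
Op 3: a = realloc(a, 11) -> a = 14; heap: [0-3 FREE][4-13 ALLOC][14-24 ALLOC][25-40 FREE]
Op 4: free(a) -> (freed a); heap: [0-3 FREE][4-13 ALLOC][14-40 FREE]
Op 5: b = realloc(b, 7) -> b = 4; heap: [0-3 FREE][4-10 ALLOC][11-40 FREE]

Answer: [0-3 FREE][4-10 ALLOC][11-40 FREE]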